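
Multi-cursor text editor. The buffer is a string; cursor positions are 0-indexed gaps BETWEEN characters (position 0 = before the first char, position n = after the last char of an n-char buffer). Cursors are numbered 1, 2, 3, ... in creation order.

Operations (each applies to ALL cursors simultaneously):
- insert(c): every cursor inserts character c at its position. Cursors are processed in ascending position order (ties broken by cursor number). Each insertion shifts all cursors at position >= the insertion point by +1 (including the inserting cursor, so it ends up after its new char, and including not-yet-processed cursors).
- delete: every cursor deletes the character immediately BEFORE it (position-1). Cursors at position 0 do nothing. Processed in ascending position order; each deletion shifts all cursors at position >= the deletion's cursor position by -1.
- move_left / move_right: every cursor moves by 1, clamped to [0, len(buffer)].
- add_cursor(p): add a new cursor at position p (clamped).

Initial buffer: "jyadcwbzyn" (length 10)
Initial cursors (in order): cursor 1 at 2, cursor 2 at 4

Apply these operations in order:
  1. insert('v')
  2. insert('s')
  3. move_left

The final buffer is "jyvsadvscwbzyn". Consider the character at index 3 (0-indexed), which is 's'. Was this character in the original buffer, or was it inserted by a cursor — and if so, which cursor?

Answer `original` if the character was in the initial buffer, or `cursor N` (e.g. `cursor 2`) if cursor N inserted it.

After op 1 (insert('v')): buffer="jyvadvcwbzyn" (len 12), cursors c1@3 c2@6, authorship ..1..2......
After op 2 (insert('s')): buffer="jyvsadvscwbzyn" (len 14), cursors c1@4 c2@8, authorship ..11..22......
After op 3 (move_left): buffer="jyvsadvscwbzyn" (len 14), cursors c1@3 c2@7, authorship ..11..22......
Authorship (.=original, N=cursor N): . . 1 1 . . 2 2 . . . . . .
Index 3: author = 1

Answer: cursor 1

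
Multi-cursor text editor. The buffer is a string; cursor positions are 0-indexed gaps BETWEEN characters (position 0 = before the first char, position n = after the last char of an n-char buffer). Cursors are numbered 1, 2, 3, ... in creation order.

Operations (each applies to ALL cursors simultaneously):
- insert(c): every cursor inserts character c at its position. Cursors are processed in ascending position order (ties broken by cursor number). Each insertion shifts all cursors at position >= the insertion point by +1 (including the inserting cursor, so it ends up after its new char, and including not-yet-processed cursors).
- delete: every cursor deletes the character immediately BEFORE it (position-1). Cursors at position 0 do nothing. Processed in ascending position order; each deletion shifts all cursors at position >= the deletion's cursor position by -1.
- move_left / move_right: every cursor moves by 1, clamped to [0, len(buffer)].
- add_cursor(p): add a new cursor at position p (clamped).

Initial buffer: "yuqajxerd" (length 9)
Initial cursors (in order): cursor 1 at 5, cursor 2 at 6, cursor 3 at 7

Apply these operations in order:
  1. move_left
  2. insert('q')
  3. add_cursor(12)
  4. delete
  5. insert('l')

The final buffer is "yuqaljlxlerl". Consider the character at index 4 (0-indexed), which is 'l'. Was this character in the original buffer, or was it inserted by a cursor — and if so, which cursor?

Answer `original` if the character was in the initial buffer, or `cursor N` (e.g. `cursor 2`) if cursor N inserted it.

Answer: cursor 1

Derivation:
After op 1 (move_left): buffer="yuqajxerd" (len 9), cursors c1@4 c2@5 c3@6, authorship .........
After op 2 (insert('q')): buffer="yuqaqjqxqerd" (len 12), cursors c1@5 c2@7 c3@9, authorship ....1.2.3...
After op 3 (add_cursor(12)): buffer="yuqaqjqxqerd" (len 12), cursors c1@5 c2@7 c3@9 c4@12, authorship ....1.2.3...
After op 4 (delete): buffer="yuqajxer" (len 8), cursors c1@4 c2@5 c3@6 c4@8, authorship ........
After op 5 (insert('l')): buffer="yuqaljlxlerl" (len 12), cursors c1@5 c2@7 c3@9 c4@12, authorship ....1.2.3..4
Authorship (.=original, N=cursor N): . . . . 1 . 2 . 3 . . 4
Index 4: author = 1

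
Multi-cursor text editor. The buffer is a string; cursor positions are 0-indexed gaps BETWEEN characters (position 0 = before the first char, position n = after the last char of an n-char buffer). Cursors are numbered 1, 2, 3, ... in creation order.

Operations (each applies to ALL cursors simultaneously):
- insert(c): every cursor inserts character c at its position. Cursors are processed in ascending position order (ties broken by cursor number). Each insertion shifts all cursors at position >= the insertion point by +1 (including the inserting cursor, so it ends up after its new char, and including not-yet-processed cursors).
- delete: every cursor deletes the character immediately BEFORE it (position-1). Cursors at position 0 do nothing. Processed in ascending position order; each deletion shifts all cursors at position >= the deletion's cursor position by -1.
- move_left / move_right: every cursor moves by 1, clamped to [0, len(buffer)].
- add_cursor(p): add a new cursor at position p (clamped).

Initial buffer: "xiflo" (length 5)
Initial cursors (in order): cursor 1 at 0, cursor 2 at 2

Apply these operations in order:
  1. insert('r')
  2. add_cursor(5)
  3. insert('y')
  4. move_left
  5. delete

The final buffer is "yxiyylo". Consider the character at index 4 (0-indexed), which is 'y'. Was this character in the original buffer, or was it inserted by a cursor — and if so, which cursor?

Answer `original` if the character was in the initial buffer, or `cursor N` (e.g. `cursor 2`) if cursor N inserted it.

After op 1 (insert('r')): buffer="rxirflo" (len 7), cursors c1@1 c2@4, authorship 1..2...
After op 2 (add_cursor(5)): buffer="rxirflo" (len 7), cursors c1@1 c2@4 c3@5, authorship 1..2...
After op 3 (insert('y')): buffer="ryxiryfylo" (len 10), cursors c1@2 c2@6 c3@8, authorship 11..22.3..
After op 4 (move_left): buffer="ryxiryfylo" (len 10), cursors c1@1 c2@5 c3@7, authorship 11..22.3..
After op 5 (delete): buffer="yxiyylo" (len 7), cursors c1@0 c2@3 c3@4, authorship 1..23..
Authorship (.=original, N=cursor N): 1 . . 2 3 . .
Index 4: author = 3

Answer: cursor 3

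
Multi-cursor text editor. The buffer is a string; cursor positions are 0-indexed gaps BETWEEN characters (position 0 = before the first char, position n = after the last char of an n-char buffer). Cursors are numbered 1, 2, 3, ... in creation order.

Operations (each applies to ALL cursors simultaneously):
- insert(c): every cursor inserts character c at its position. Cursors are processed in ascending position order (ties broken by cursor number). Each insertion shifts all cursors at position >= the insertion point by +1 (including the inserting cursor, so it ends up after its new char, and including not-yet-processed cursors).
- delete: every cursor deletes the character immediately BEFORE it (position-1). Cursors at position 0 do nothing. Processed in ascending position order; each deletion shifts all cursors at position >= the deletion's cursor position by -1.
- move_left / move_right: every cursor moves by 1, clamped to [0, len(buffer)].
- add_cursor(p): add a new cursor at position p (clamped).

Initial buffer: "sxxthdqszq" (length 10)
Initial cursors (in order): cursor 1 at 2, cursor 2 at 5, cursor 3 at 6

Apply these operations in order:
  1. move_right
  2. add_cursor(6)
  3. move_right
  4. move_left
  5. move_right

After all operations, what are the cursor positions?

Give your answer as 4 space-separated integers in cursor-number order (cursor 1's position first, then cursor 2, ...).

Answer: 4 7 8 7

Derivation:
After op 1 (move_right): buffer="sxxthdqszq" (len 10), cursors c1@3 c2@6 c3@7, authorship ..........
After op 2 (add_cursor(6)): buffer="sxxthdqszq" (len 10), cursors c1@3 c2@6 c4@6 c3@7, authorship ..........
After op 3 (move_right): buffer="sxxthdqszq" (len 10), cursors c1@4 c2@7 c4@7 c3@8, authorship ..........
After op 4 (move_left): buffer="sxxthdqszq" (len 10), cursors c1@3 c2@6 c4@6 c3@7, authorship ..........
After op 5 (move_right): buffer="sxxthdqszq" (len 10), cursors c1@4 c2@7 c4@7 c3@8, authorship ..........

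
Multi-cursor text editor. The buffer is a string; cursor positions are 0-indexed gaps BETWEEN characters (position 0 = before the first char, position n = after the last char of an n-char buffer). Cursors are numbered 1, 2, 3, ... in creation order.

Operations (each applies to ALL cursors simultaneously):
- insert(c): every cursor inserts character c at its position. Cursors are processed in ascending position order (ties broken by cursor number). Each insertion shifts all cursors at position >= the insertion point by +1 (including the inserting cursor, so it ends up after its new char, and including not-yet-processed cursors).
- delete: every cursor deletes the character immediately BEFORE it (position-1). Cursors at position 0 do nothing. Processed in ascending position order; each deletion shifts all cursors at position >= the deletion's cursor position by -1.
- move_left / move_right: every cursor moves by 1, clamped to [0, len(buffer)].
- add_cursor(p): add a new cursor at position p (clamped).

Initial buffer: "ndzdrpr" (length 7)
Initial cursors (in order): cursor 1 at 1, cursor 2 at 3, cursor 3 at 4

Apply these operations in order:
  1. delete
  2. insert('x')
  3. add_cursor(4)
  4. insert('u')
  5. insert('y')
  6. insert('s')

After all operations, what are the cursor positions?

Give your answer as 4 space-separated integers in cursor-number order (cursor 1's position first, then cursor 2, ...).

After op 1 (delete): buffer="drpr" (len 4), cursors c1@0 c2@1 c3@1, authorship ....
After op 2 (insert('x')): buffer="xdxxrpr" (len 7), cursors c1@1 c2@4 c3@4, authorship 1.23...
After op 3 (add_cursor(4)): buffer="xdxxrpr" (len 7), cursors c1@1 c2@4 c3@4 c4@4, authorship 1.23...
After op 4 (insert('u')): buffer="xudxxuuurpr" (len 11), cursors c1@2 c2@8 c3@8 c4@8, authorship 11.23234...
After op 5 (insert('y')): buffer="xuydxxuuuyyyrpr" (len 15), cursors c1@3 c2@12 c3@12 c4@12, authorship 111.23234234...
After op 6 (insert('s')): buffer="xuysdxxuuuyyysssrpr" (len 19), cursors c1@4 c2@16 c3@16 c4@16, authorship 1111.23234234234...

Answer: 4 16 16 16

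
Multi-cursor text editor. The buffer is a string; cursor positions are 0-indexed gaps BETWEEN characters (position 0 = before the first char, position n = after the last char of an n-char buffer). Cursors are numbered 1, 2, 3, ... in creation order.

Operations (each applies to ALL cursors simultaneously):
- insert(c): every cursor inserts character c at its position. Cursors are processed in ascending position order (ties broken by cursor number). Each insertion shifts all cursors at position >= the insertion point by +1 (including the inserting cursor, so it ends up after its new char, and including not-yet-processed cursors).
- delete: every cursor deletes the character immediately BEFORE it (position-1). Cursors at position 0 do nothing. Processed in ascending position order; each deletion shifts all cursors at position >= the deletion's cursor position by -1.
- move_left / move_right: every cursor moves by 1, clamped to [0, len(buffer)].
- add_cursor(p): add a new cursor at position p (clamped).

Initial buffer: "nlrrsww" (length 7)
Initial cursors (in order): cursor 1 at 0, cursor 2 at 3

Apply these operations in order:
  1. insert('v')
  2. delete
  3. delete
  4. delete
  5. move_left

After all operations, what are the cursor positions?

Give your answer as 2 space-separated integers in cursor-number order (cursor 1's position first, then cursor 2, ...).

After op 1 (insert('v')): buffer="vnlrvrsww" (len 9), cursors c1@1 c2@5, authorship 1...2....
After op 2 (delete): buffer="nlrrsww" (len 7), cursors c1@0 c2@3, authorship .......
After op 3 (delete): buffer="nlrsww" (len 6), cursors c1@0 c2@2, authorship ......
After op 4 (delete): buffer="nrsww" (len 5), cursors c1@0 c2@1, authorship .....
After op 5 (move_left): buffer="nrsww" (len 5), cursors c1@0 c2@0, authorship .....

Answer: 0 0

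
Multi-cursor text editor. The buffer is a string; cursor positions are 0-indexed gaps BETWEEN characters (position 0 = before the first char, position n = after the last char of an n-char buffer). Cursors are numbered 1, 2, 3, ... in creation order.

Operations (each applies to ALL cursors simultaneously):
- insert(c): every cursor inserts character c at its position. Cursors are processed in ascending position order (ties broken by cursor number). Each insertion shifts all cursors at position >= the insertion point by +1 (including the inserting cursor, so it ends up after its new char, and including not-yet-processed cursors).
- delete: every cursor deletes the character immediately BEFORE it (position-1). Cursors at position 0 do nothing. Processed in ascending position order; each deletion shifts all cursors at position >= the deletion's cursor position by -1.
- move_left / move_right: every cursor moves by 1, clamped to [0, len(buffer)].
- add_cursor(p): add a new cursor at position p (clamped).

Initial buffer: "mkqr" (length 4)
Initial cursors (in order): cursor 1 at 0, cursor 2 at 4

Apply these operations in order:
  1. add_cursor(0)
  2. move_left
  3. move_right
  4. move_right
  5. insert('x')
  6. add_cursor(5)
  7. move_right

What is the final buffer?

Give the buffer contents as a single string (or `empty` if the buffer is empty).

Answer: mkxxqrx

Derivation:
After op 1 (add_cursor(0)): buffer="mkqr" (len 4), cursors c1@0 c3@0 c2@4, authorship ....
After op 2 (move_left): buffer="mkqr" (len 4), cursors c1@0 c3@0 c2@3, authorship ....
After op 3 (move_right): buffer="mkqr" (len 4), cursors c1@1 c3@1 c2@4, authorship ....
After op 4 (move_right): buffer="mkqr" (len 4), cursors c1@2 c3@2 c2@4, authorship ....
After op 5 (insert('x')): buffer="mkxxqrx" (len 7), cursors c1@4 c3@4 c2@7, authorship ..13..2
After op 6 (add_cursor(5)): buffer="mkxxqrx" (len 7), cursors c1@4 c3@4 c4@5 c2@7, authorship ..13..2
After op 7 (move_right): buffer="mkxxqrx" (len 7), cursors c1@5 c3@5 c4@6 c2@7, authorship ..13..2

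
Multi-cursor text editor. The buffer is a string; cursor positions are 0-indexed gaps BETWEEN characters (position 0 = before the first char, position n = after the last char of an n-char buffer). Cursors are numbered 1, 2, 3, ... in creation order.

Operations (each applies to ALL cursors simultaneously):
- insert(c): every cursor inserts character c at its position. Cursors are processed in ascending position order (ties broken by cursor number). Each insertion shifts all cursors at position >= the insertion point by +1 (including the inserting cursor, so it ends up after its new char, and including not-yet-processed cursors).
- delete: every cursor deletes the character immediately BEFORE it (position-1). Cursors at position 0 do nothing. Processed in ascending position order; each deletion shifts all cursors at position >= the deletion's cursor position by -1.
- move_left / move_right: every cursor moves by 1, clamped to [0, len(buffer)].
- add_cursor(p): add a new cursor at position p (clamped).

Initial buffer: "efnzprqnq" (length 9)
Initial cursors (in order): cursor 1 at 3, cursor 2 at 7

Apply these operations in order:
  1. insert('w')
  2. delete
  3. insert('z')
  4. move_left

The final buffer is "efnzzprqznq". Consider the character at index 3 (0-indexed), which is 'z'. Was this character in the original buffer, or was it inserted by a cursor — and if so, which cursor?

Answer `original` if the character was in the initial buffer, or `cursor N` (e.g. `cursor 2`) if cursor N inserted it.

Answer: cursor 1

Derivation:
After op 1 (insert('w')): buffer="efnwzprqwnq" (len 11), cursors c1@4 c2@9, authorship ...1....2..
After op 2 (delete): buffer="efnzprqnq" (len 9), cursors c1@3 c2@7, authorship .........
After op 3 (insert('z')): buffer="efnzzprqznq" (len 11), cursors c1@4 c2@9, authorship ...1....2..
After op 4 (move_left): buffer="efnzzprqznq" (len 11), cursors c1@3 c2@8, authorship ...1....2..
Authorship (.=original, N=cursor N): . . . 1 . . . . 2 . .
Index 3: author = 1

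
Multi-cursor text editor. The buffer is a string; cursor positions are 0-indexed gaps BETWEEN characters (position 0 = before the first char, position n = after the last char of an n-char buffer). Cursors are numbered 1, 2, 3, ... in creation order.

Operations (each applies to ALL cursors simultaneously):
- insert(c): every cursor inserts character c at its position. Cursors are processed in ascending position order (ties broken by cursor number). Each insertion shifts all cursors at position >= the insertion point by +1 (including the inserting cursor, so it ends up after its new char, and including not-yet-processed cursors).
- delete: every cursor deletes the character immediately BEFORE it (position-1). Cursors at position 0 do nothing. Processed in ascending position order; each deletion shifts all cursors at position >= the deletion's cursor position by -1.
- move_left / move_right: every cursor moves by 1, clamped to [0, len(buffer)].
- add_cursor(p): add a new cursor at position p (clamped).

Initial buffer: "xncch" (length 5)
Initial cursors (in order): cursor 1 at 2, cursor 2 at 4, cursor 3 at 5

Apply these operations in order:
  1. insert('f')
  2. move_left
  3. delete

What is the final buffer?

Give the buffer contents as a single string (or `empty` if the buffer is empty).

After op 1 (insert('f')): buffer="xnfccfhf" (len 8), cursors c1@3 c2@6 c3@8, authorship ..1..2.3
After op 2 (move_left): buffer="xnfccfhf" (len 8), cursors c1@2 c2@5 c3@7, authorship ..1..2.3
After op 3 (delete): buffer="xfcff" (len 5), cursors c1@1 c2@3 c3@4, authorship .1.23

Answer: xfcff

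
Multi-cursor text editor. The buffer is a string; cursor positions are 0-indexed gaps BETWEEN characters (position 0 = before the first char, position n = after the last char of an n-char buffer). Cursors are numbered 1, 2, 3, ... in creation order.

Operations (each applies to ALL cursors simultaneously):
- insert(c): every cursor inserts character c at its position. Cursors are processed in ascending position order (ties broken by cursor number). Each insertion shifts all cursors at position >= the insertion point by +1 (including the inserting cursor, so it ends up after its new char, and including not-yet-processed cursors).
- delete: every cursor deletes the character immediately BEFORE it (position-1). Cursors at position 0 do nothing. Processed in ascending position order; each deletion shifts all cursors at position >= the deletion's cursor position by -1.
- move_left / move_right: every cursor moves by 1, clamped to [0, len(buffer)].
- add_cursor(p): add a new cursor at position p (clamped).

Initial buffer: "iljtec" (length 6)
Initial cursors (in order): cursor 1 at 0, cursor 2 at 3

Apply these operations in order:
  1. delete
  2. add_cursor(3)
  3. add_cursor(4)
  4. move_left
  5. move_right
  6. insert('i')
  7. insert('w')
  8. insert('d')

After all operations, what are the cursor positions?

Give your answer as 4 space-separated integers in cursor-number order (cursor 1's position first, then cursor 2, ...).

Answer: 4 8 12 16

Derivation:
After op 1 (delete): buffer="iltec" (len 5), cursors c1@0 c2@2, authorship .....
After op 2 (add_cursor(3)): buffer="iltec" (len 5), cursors c1@0 c2@2 c3@3, authorship .....
After op 3 (add_cursor(4)): buffer="iltec" (len 5), cursors c1@0 c2@2 c3@3 c4@4, authorship .....
After op 4 (move_left): buffer="iltec" (len 5), cursors c1@0 c2@1 c3@2 c4@3, authorship .....
After op 5 (move_right): buffer="iltec" (len 5), cursors c1@1 c2@2 c3@3 c4@4, authorship .....
After op 6 (insert('i')): buffer="iilitieic" (len 9), cursors c1@2 c2@4 c3@6 c4@8, authorship .1.2.3.4.
After op 7 (insert('w')): buffer="iiwliwtiweiwc" (len 13), cursors c1@3 c2@6 c3@9 c4@12, authorship .11.22.33.44.
After op 8 (insert('d')): buffer="iiwdliwdtiwdeiwdc" (len 17), cursors c1@4 c2@8 c3@12 c4@16, authorship .111.222.333.444.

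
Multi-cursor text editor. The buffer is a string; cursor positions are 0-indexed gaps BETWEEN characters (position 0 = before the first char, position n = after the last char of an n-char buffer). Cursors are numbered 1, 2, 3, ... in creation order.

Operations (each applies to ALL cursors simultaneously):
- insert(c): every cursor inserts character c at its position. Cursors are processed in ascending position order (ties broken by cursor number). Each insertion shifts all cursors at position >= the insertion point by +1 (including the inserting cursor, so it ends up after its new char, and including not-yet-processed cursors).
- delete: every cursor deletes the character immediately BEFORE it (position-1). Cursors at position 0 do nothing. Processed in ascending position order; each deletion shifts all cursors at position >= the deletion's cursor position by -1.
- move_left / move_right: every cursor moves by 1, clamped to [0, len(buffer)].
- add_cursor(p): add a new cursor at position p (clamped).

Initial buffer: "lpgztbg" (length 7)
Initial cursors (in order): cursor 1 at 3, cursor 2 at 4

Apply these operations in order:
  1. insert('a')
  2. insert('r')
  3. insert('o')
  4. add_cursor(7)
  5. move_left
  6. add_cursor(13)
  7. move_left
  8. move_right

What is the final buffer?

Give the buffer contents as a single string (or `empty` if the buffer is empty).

After op 1 (insert('a')): buffer="lpgazatbg" (len 9), cursors c1@4 c2@6, authorship ...1.2...
After op 2 (insert('r')): buffer="lpgarzartbg" (len 11), cursors c1@5 c2@8, authorship ...11.22...
After op 3 (insert('o')): buffer="lpgarozarotbg" (len 13), cursors c1@6 c2@10, authorship ...111.222...
After op 4 (add_cursor(7)): buffer="lpgarozarotbg" (len 13), cursors c1@6 c3@7 c2@10, authorship ...111.222...
After op 5 (move_left): buffer="lpgarozarotbg" (len 13), cursors c1@5 c3@6 c2@9, authorship ...111.222...
After op 6 (add_cursor(13)): buffer="lpgarozarotbg" (len 13), cursors c1@5 c3@6 c2@9 c4@13, authorship ...111.222...
After op 7 (move_left): buffer="lpgarozarotbg" (len 13), cursors c1@4 c3@5 c2@8 c4@12, authorship ...111.222...
After op 8 (move_right): buffer="lpgarozarotbg" (len 13), cursors c1@5 c3@6 c2@9 c4@13, authorship ...111.222...

Answer: lpgarozarotbg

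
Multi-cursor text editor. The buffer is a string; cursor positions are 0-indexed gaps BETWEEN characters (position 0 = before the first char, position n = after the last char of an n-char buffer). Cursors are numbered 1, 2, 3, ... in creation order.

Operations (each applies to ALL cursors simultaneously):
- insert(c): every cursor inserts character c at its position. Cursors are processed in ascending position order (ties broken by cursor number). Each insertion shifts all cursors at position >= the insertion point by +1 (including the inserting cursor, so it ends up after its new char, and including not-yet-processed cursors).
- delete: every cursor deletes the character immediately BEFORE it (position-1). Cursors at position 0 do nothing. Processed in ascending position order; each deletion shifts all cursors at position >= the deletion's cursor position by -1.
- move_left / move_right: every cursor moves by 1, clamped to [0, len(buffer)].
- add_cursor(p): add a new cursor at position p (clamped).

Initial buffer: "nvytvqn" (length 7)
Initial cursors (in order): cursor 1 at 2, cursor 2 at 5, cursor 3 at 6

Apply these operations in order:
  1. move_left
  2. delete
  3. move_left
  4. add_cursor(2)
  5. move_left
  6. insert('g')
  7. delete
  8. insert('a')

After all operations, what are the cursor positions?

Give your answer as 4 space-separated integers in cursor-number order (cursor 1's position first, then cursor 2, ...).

After op 1 (move_left): buffer="nvytvqn" (len 7), cursors c1@1 c2@4 c3@5, authorship .......
After op 2 (delete): buffer="vyqn" (len 4), cursors c1@0 c2@2 c3@2, authorship ....
After op 3 (move_left): buffer="vyqn" (len 4), cursors c1@0 c2@1 c3@1, authorship ....
After op 4 (add_cursor(2)): buffer="vyqn" (len 4), cursors c1@0 c2@1 c3@1 c4@2, authorship ....
After op 5 (move_left): buffer="vyqn" (len 4), cursors c1@0 c2@0 c3@0 c4@1, authorship ....
After op 6 (insert('g')): buffer="gggvgyqn" (len 8), cursors c1@3 c2@3 c3@3 c4@5, authorship 123.4...
After op 7 (delete): buffer="vyqn" (len 4), cursors c1@0 c2@0 c3@0 c4@1, authorship ....
After op 8 (insert('a')): buffer="aaavayqn" (len 8), cursors c1@3 c2@3 c3@3 c4@5, authorship 123.4...

Answer: 3 3 3 5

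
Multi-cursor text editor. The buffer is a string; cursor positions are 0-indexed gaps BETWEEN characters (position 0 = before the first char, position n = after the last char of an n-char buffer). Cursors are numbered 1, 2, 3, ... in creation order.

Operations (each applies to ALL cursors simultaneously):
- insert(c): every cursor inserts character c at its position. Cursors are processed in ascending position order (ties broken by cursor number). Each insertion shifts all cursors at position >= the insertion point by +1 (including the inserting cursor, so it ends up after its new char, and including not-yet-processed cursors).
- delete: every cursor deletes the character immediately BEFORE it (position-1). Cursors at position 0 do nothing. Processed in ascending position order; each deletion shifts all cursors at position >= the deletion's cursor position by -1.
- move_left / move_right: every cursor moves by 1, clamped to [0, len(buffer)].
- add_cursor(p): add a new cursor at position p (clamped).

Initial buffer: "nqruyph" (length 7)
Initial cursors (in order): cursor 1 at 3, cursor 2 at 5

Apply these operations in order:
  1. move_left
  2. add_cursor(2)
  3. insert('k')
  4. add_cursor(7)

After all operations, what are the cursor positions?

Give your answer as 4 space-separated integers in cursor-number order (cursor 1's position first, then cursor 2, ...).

Answer: 4 7 4 7

Derivation:
After op 1 (move_left): buffer="nqruyph" (len 7), cursors c1@2 c2@4, authorship .......
After op 2 (add_cursor(2)): buffer="nqruyph" (len 7), cursors c1@2 c3@2 c2@4, authorship .......
After op 3 (insert('k')): buffer="nqkkrukyph" (len 10), cursors c1@4 c3@4 c2@7, authorship ..13..2...
After op 4 (add_cursor(7)): buffer="nqkkrukyph" (len 10), cursors c1@4 c3@4 c2@7 c4@7, authorship ..13..2...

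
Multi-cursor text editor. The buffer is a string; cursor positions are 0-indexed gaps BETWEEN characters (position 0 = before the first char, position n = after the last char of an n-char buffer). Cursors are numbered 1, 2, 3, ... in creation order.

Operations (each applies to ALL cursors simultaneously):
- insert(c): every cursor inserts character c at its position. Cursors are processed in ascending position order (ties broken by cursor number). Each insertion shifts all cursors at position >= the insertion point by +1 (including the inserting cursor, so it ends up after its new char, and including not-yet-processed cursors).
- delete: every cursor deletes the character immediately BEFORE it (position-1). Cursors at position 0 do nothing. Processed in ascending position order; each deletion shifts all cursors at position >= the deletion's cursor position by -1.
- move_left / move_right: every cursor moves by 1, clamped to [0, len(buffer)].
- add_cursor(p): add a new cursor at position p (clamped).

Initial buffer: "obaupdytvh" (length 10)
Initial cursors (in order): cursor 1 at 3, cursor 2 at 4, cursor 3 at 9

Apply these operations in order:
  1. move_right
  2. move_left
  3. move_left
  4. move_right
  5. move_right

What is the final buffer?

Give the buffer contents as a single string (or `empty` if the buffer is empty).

Answer: obaupdytvh

Derivation:
After op 1 (move_right): buffer="obaupdytvh" (len 10), cursors c1@4 c2@5 c3@10, authorship ..........
After op 2 (move_left): buffer="obaupdytvh" (len 10), cursors c1@3 c2@4 c3@9, authorship ..........
After op 3 (move_left): buffer="obaupdytvh" (len 10), cursors c1@2 c2@3 c3@8, authorship ..........
After op 4 (move_right): buffer="obaupdytvh" (len 10), cursors c1@3 c2@4 c3@9, authorship ..........
After op 5 (move_right): buffer="obaupdytvh" (len 10), cursors c1@4 c2@5 c3@10, authorship ..........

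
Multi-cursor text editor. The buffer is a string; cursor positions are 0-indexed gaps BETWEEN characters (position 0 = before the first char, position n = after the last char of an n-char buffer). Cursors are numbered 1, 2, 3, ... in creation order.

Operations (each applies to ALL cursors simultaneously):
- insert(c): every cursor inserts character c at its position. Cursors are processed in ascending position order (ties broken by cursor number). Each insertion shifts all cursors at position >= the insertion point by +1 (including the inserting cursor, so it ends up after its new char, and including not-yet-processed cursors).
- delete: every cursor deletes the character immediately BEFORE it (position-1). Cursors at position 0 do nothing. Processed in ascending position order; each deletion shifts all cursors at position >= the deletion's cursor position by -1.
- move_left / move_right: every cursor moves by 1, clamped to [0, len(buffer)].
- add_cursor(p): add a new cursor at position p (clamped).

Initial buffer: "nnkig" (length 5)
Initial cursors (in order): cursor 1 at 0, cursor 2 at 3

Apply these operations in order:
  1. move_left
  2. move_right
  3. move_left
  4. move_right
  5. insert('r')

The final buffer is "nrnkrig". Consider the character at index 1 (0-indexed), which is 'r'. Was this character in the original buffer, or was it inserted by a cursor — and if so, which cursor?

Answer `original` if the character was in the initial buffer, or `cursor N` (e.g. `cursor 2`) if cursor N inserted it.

Answer: cursor 1

Derivation:
After op 1 (move_left): buffer="nnkig" (len 5), cursors c1@0 c2@2, authorship .....
After op 2 (move_right): buffer="nnkig" (len 5), cursors c1@1 c2@3, authorship .....
After op 3 (move_left): buffer="nnkig" (len 5), cursors c1@0 c2@2, authorship .....
After op 4 (move_right): buffer="nnkig" (len 5), cursors c1@1 c2@3, authorship .....
After op 5 (insert('r')): buffer="nrnkrig" (len 7), cursors c1@2 c2@5, authorship .1..2..
Authorship (.=original, N=cursor N): . 1 . . 2 . .
Index 1: author = 1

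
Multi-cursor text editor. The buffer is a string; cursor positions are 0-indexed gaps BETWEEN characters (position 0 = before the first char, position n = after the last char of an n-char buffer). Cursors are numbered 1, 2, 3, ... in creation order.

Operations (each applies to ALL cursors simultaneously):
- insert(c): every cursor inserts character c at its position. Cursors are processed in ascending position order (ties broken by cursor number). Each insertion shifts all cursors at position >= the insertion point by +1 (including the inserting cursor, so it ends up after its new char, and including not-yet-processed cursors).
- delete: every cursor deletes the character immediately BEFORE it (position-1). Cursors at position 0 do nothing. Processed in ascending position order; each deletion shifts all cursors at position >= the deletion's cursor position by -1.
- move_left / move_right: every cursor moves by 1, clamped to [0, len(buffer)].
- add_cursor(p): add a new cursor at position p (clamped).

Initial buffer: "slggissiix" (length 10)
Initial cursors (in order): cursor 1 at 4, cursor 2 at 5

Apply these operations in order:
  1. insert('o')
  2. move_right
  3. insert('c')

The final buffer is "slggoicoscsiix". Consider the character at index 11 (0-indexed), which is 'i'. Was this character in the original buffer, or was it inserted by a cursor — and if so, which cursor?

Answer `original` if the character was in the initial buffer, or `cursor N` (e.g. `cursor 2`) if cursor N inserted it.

After op 1 (insert('o')): buffer="slggoiossiix" (len 12), cursors c1@5 c2@7, authorship ....1.2.....
After op 2 (move_right): buffer="slggoiossiix" (len 12), cursors c1@6 c2@8, authorship ....1.2.....
After op 3 (insert('c')): buffer="slggoicoscsiix" (len 14), cursors c1@7 c2@10, authorship ....1.12.2....
Authorship (.=original, N=cursor N): . . . . 1 . 1 2 . 2 . . . .
Index 11: author = original

Answer: original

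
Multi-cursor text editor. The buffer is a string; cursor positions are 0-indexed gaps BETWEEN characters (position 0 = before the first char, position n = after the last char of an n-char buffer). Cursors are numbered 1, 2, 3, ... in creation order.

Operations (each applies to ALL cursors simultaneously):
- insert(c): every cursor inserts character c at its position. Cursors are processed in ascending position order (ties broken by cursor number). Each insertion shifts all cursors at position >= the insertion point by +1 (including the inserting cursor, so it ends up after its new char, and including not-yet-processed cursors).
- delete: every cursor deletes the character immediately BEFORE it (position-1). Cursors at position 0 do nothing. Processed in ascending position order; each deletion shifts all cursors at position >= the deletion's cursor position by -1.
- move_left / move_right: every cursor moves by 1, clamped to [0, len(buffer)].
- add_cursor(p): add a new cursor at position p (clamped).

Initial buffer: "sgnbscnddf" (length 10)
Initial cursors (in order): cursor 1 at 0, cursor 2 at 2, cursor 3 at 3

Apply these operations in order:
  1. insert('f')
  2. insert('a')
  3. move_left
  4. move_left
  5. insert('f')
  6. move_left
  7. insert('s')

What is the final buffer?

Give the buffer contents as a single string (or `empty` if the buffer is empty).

Answer: sffasgsffansffabscnddf

Derivation:
After op 1 (insert('f')): buffer="fsgfnfbscnddf" (len 13), cursors c1@1 c2@4 c3@6, authorship 1..2.3.......
After op 2 (insert('a')): buffer="fasgfanfabscnddf" (len 16), cursors c1@2 c2@6 c3@9, authorship 11..22.33.......
After op 3 (move_left): buffer="fasgfanfabscnddf" (len 16), cursors c1@1 c2@5 c3@8, authorship 11..22.33.......
After op 4 (move_left): buffer="fasgfanfabscnddf" (len 16), cursors c1@0 c2@4 c3@7, authorship 11..22.33.......
After op 5 (insert('f')): buffer="ffasgffanffabscnddf" (len 19), cursors c1@1 c2@6 c3@10, authorship 111..222.333.......
After op 6 (move_left): buffer="ffasgffanffabscnddf" (len 19), cursors c1@0 c2@5 c3@9, authorship 111..222.333.......
After op 7 (insert('s')): buffer="sffasgsffansffabscnddf" (len 22), cursors c1@1 c2@7 c3@12, authorship 1111..2222.3333.......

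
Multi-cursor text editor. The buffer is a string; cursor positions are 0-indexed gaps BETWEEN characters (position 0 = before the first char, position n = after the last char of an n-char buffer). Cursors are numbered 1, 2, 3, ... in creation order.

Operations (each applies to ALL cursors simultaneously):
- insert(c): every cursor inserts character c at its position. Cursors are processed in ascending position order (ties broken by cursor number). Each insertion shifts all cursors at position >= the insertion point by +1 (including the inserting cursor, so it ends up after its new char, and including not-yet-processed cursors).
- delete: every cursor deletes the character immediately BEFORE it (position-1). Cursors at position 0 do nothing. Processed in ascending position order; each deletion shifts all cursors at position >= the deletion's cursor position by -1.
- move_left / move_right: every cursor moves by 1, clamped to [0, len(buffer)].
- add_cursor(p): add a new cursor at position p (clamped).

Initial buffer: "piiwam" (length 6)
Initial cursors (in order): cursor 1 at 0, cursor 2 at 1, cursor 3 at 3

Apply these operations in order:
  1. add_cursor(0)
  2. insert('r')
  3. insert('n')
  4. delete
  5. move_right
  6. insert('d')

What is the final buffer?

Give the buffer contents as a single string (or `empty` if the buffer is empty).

Answer: rrpddridirwdam

Derivation:
After op 1 (add_cursor(0)): buffer="piiwam" (len 6), cursors c1@0 c4@0 c2@1 c3@3, authorship ......
After op 2 (insert('r')): buffer="rrpriirwam" (len 10), cursors c1@2 c4@2 c2@4 c3@7, authorship 14.2..3...
After op 3 (insert('n')): buffer="rrnnprniirnwam" (len 14), cursors c1@4 c4@4 c2@7 c3@11, authorship 1414.22..33...
After op 4 (delete): buffer="rrpriirwam" (len 10), cursors c1@2 c4@2 c2@4 c3@7, authorship 14.2..3...
After op 5 (move_right): buffer="rrpriirwam" (len 10), cursors c1@3 c4@3 c2@5 c3@8, authorship 14.2..3...
After op 6 (insert('d')): buffer="rrpddridirwdam" (len 14), cursors c1@5 c4@5 c2@8 c3@12, authorship 14.142.2.3.3..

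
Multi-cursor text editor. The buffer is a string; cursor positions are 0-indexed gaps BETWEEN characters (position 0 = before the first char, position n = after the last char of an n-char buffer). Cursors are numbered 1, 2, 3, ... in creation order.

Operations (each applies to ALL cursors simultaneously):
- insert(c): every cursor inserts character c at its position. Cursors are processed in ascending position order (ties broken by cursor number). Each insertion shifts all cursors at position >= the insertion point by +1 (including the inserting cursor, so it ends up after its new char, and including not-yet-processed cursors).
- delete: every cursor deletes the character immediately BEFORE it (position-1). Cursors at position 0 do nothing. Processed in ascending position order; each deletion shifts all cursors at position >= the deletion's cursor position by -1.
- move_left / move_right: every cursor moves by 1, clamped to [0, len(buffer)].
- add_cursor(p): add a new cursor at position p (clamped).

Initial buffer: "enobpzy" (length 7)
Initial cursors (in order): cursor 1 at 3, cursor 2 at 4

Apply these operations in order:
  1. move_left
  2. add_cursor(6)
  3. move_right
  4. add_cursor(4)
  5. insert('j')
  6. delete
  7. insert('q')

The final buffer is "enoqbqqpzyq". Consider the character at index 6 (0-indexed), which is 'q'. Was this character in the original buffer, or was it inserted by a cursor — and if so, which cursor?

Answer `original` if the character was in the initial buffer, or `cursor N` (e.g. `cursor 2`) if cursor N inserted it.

Answer: cursor 4

Derivation:
After op 1 (move_left): buffer="enobpzy" (len 7), cursors c1@2 c2@3, authorship .......
After op 2 (add_cursor(6)): buffer="enobpzy" (len 7), cursors c1@2 c2@3 c3@6, authorship .......
After op 3 (move_right): buffer="enobpzy" (len 7), cursors c1@3 c2@4 c3@7, authorship .......
After op 4 (add_cursor(4)): buffer="enobpzy" (len 7), cursors c1@3 c2@4 c4@4 c3@7, authorship .......
After op 5 (insert('j')): buffer="enojbjjpzyj" (len 11), cursors c1@4 c2@7 c4@7 c3@11, authorship ...1.24...3
After op 6 (delete): buffer="enobpzy" (len 7), cursors c1@3 c2@4 c4@4 c3@7, authorship .......
After op 7 (insert('q')): buffer="enoqbqqpzyq" (len 11), cursors c1@4 c2@7 c4@7 c3@11, authorship ...1.24...3
Authorship (.=original, N=cursor N): . . . 1 . 2 4 . . . 3
Index 6: author = 4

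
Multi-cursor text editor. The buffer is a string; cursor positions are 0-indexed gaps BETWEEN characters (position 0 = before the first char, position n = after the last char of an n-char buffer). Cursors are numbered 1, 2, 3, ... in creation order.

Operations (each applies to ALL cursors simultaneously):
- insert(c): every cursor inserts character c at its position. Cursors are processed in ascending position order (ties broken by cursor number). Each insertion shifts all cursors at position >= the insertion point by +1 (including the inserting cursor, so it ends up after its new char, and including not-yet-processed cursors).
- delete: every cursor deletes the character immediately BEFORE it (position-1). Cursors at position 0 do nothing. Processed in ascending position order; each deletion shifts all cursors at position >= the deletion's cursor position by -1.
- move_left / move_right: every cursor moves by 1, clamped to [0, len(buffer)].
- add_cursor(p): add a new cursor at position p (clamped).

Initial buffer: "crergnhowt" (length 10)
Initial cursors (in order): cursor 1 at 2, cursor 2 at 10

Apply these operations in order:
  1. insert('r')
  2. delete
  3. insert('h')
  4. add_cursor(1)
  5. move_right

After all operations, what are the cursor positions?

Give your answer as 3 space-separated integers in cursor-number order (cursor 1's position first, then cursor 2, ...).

After op 1 (insert('r')): buffer="crrergnhowtr" (len 12), cursors c1@3 c2@12, authorship ..1........2
After op 2 (delete): buffer="crergnhowt" (len 10), cursors c1@2 c2@10, authorship ..........
After op 3 (insert('h')): buffer="crhergnhowth" (len 12), cursors c1@3 c2@12, authorship ..1........2
After op 4 (add_cursor(1)): buffer="crhergnhowth" (len 12), cursors c3@1 c1@3 c2@12, authorship ..1........2
After op 5 (move_right): buffer="crhergnhowth" (len 12), cursors c3@2 c1@4 c2@12, authorship ..1........2

Answer: 4 12 2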